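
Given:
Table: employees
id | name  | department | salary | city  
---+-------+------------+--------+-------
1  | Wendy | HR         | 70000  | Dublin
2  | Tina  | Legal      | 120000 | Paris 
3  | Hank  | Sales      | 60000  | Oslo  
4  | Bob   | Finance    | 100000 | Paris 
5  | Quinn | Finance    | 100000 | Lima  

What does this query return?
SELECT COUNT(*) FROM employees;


COUNT(*) counts all rows

5


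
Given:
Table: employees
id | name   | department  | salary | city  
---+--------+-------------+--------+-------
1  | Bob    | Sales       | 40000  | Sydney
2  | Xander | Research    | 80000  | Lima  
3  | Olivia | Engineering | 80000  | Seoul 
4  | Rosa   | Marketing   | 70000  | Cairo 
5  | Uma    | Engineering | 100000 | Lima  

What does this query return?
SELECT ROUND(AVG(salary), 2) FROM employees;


SUM(salary) = 370000
COUNT = 5
ROUND(AVG, 2) = ROUND(370000 / 5, 2) = 74000.0

74000.0


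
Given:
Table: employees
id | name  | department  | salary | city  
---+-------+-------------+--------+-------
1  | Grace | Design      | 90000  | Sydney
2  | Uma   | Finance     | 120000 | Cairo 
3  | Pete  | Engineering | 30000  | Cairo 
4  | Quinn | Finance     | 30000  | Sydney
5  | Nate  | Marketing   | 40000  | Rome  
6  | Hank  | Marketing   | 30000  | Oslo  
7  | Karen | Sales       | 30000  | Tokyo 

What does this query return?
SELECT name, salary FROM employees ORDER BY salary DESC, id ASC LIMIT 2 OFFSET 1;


Sort by salary DESC (id ASC tiebreak), then skip 1 and take 2
Rows 2 through 3

2 rows:
Grace, 90000
Nate, 40000


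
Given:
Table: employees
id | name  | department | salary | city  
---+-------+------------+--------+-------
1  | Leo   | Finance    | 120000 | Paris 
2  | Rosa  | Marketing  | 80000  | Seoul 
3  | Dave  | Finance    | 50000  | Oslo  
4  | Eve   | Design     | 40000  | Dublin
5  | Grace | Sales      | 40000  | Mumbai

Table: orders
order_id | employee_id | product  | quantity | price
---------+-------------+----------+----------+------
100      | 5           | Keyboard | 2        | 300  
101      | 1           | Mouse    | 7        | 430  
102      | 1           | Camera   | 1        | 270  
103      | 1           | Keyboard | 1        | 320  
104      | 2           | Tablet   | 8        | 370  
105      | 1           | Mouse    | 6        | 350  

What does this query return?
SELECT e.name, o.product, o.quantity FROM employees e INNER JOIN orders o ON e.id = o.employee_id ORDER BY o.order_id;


Joining employees.id = orders.employee_id:
  employee Grace (id=5) -> order Keyboard
  employee Leo (id=1) -> order Mouse
  employee Leo (id=1) -> order Camera
  employee Leo (id=1) -> order Keyboard
  employee Rosa (id=2) -> order Tablet
  employee Leo (id=1) -> order Mouse


6 rows:
Grace, Keyboard, 2
Leo, Mouse, 7
Leo, Camera, 1
Leo, Keyboard, 1
Rosa, Tablet, 8
Leo, Mouse, 6


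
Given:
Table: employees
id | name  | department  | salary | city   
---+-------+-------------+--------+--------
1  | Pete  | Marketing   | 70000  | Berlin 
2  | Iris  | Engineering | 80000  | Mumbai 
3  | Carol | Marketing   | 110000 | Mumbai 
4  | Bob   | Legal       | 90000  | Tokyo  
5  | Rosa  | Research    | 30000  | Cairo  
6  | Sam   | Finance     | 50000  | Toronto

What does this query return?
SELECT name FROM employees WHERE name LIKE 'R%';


LIKE 'R%' matches names starting with 'R'
Matching: 1

1 rows:
Rosa


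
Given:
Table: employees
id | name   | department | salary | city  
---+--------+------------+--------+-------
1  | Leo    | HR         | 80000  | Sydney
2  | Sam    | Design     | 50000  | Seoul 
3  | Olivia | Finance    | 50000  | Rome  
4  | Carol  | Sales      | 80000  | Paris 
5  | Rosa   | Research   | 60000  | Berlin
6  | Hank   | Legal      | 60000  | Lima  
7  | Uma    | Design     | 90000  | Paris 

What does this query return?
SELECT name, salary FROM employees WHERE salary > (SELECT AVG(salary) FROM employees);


Subquery: AVG(salary) = 67142.86
Filtering: salary > 67142.86
  Leo (80000) -> MATCH
  Carol (80000) -> MATCH
  Uma (90000) -> MATCH


3 rows:
Leo, 80000
Carol, 80000
Uma, 90000


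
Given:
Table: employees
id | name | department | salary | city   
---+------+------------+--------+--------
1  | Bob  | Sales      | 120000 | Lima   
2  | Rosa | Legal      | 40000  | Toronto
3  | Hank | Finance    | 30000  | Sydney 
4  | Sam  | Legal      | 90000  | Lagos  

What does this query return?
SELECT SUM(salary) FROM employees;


SUM(salary) = 120000 + 40000 + 30000 + 90000 = 280000

280000


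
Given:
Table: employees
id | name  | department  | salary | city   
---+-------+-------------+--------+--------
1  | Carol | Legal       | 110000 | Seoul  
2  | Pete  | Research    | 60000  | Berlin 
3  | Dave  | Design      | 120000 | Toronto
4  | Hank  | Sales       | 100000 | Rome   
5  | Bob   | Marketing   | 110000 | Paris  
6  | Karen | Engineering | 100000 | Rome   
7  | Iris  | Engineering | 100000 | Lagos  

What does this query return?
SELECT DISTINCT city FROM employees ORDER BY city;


All 'city' values (row order): Seoul, Berlin, Toronto, Rome, Paris, Rome, Lagos
Removing duplicates leaves 6 unique value(s).

6 values:
Berlin
Lagos
Paris
Rome
Seoul
Toronto


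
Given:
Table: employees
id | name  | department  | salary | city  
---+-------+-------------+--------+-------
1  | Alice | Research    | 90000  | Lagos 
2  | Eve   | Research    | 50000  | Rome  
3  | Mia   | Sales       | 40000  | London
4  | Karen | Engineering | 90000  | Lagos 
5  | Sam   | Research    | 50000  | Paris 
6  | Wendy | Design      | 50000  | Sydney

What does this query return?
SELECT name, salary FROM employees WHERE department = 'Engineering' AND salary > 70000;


Filtering: department = 'Engineering' AND salary > 70000
Matching: 1 rows

1 rows:
Karen, 90000


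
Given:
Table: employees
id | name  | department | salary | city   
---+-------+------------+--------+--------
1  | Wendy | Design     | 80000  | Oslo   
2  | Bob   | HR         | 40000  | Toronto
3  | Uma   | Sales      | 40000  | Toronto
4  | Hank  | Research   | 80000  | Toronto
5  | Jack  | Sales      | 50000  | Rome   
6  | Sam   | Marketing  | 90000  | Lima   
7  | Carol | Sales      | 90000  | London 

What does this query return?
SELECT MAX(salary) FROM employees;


Salaries: 80000, 40000, 40000, 80000, 50000, 90000, 90000
MAX = 90000

90000


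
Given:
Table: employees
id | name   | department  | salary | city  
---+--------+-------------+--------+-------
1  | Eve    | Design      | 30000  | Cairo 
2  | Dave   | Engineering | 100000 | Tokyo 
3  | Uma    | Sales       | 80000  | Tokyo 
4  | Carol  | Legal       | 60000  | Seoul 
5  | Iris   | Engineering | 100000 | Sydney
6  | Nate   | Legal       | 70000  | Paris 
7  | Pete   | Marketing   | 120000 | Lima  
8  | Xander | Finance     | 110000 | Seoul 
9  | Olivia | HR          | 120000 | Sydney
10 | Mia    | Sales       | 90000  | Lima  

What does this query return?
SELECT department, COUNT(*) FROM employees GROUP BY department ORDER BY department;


Assigning each row to its department group:
  Eve -> Design
  Dave -> Engineering
  Uma -> Sales
  Carol -> Legal
  Iris -> Engineering
  Nate -> Legal
  Pete -> Marketing
  Xander -> Finance
  Olivia -> HR
  Mia -> Sales


7 groups:
Design, 1
Engineering, 2
Finance, 1
HR, 1
Legal, 2
Marketing, 1
Sales, 2


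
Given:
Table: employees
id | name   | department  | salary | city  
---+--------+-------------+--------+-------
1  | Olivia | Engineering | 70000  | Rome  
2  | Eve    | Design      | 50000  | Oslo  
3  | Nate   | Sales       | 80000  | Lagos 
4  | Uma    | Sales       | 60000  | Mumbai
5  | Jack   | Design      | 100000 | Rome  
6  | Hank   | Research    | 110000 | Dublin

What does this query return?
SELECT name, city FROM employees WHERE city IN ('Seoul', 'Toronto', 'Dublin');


Filtering: city IN ('Seoul', 'Toronto', 'Dublin')
Matching: 1 rows

1 rows:
Hank, Dublin


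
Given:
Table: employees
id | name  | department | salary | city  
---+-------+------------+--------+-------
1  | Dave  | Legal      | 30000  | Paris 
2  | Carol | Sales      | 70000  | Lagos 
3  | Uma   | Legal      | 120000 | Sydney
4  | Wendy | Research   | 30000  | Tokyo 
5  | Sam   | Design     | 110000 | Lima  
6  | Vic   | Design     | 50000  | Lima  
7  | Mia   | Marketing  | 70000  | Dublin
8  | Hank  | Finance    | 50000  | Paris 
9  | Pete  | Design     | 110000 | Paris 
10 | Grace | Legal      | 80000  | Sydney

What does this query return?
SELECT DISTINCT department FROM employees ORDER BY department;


All 'department' values (row order): Legal, Sales, Legal, Research, Design, Design, Marketing, Finance, Design, Legal
Removing duplicates leaves 6 unique value(s).

6 values:
Design
Finance
Legal
Marketing
Research
Sales


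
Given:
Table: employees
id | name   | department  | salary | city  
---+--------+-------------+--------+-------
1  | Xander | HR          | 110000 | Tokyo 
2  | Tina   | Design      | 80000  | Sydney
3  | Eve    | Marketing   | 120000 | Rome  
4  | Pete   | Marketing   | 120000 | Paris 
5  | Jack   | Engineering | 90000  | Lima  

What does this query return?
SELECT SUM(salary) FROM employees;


SUM(salary) = 110000 + 80000 + 120000 + 120000 + 90000 = 520000

520000


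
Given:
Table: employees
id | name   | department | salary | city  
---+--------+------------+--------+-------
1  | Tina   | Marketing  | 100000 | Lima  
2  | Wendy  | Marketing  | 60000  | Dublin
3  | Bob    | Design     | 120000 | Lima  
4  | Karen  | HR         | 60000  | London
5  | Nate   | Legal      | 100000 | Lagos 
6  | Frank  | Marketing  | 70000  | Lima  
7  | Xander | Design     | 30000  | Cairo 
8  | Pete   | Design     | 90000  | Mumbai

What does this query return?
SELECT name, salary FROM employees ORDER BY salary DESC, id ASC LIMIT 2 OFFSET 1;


Sort by salary DESC (id ASC tiebreak), then skip 1 and take 2
Rows 2 through 3

2 rows:
Tina, 100000
Nate, 100000


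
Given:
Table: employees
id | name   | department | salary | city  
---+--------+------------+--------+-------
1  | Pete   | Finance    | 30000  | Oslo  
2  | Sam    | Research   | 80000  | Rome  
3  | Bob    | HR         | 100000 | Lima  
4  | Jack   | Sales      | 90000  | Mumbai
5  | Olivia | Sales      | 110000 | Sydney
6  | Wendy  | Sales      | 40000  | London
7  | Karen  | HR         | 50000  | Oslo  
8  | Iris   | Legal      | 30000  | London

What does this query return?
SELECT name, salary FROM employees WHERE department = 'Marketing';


Filtering: department = 'Marketing'
Matching rows: 0

Empty result set (0 rows)


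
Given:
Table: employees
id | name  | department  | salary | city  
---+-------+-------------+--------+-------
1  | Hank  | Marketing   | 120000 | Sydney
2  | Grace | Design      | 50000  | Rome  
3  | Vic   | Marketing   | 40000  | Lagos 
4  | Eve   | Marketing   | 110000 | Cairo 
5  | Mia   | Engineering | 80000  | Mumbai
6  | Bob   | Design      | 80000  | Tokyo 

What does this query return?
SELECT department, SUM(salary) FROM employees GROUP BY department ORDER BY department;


Summing salary within each department:
  Design: 50000 + 80000 = 130000
  Engineering: 80000 = 80000
  Marketing: 120000 + 40000 + 110000 = 270000


3 groups:
Design, 130000
Engineering, 80000
Marketing, 270000


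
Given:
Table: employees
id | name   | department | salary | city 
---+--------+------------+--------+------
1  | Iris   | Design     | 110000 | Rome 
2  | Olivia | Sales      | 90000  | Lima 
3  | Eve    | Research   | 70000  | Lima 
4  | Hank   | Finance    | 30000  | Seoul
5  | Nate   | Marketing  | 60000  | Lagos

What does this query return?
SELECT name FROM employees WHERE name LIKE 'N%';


LIKE 'N%' matches names starting with 'N'
Matching: 1

1 rows:
Nate


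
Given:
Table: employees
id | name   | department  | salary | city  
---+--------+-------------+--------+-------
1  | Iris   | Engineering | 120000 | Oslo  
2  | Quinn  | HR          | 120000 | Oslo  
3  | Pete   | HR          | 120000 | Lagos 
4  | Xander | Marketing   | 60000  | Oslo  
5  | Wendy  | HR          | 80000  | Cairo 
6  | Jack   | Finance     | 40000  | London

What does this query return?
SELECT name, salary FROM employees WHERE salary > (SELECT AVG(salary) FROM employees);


Subquery: AVG(salary) = 90000.0
Filtering: salary > 90000.0
  Iris (120000) -> MATCH
  Quinn (120000) -> MATCH
  Pete (120000) -> MATCH


3 rows:
Iris, 120000
Quinn, 120000
Pete, 120000


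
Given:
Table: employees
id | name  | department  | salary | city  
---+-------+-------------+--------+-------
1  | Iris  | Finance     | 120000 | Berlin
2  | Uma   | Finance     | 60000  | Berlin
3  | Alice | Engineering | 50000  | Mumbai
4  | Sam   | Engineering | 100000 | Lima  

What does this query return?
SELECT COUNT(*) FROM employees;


COUNT(*) counts all rows

4


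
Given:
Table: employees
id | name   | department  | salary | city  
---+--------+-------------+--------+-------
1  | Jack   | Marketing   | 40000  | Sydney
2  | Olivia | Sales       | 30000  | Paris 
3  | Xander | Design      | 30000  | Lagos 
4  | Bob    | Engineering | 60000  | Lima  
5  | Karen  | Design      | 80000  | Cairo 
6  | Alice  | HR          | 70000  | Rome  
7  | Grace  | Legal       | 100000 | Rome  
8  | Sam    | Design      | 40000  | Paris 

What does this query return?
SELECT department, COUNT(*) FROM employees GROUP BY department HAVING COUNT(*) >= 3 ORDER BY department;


Groups with count >= 3:
  Design: 3 -> PASS
  Engineering: 1 -> filtered out
  HR: 1 -> filtered out
  Legal: 1 -> filtered out
  Marketing: 1 -> filtered out
  Sales: 1 -> filtered out


1 groups:
Design, 3


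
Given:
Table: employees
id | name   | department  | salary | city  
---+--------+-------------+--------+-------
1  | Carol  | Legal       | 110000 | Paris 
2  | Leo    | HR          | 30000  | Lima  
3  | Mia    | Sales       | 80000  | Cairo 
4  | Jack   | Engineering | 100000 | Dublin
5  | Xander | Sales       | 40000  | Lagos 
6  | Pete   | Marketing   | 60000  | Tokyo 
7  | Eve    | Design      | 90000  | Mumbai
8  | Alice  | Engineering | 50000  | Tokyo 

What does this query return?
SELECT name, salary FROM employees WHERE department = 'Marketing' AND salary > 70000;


Filtering: department = 'Marketing' AND salary > 70000
Matching: 0 rows

Empty result set (0 rows)


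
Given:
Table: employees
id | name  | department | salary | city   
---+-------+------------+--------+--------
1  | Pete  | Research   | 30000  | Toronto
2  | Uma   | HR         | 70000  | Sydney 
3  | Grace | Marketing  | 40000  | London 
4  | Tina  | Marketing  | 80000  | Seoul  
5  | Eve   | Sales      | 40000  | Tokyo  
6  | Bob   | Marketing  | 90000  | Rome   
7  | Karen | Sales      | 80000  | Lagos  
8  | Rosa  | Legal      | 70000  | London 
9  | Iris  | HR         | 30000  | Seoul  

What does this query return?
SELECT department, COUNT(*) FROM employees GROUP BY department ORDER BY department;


Assigning each row to its department group:
  Pete -> Research
  Uma -> HR
  Grace -> Marketing
  Tina -> Marketing
  Eve -> Sales
  Bob -> Marketing
  Karen -> Sales
  Rosa -> Legal
  Iris -> HR


5 groups:
HR, 2
Legal, 1
Marketing, 3
Research, 1
Sales, 2


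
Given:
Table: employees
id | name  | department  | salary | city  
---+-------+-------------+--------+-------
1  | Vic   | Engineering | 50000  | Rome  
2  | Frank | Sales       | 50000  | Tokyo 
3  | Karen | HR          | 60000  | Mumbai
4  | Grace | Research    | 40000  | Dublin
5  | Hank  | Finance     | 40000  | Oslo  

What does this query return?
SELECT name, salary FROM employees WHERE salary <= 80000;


Filtering: salary <= 80000
Matching: 5 rows

5 rows:
Vic, 50000
Frank, 50000
Karen, 60000
Grace, 40000
Hank, 40000


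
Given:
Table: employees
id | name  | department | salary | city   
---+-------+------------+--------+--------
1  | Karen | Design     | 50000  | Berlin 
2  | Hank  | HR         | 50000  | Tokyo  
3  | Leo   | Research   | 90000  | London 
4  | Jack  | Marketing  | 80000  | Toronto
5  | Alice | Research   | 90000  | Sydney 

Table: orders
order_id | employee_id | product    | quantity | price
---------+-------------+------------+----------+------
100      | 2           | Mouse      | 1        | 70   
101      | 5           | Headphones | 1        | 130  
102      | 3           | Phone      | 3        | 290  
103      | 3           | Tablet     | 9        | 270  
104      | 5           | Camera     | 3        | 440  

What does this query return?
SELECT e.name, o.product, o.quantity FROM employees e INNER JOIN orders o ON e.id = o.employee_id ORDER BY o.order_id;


Joining employees.id = orders.employee_id:
  employee Hank (id=2) -> order Mouse
  employee Alice (id=5) -> order Headphones
  employee Leo (id=3) -> order Phone
  employee Leo (id=3) -> order Tablet
  employee Alice (id=5) -> order Camera


5 rows:
Hank, Mouse, 1
Alice, Headphones, 1
Leo, Phone, 3
Leo, Tablet, 9
Alice, Camera, 3


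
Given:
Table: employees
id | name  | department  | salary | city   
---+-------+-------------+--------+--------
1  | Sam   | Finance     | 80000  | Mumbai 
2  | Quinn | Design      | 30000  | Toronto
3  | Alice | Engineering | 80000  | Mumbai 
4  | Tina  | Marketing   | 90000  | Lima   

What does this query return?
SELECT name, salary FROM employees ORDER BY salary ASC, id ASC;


Sorting by salary ASC, then id ASC for ties

4 rows:
Quinn, 30000
Sam, 80000
Alice, 80000
Tina, 90000


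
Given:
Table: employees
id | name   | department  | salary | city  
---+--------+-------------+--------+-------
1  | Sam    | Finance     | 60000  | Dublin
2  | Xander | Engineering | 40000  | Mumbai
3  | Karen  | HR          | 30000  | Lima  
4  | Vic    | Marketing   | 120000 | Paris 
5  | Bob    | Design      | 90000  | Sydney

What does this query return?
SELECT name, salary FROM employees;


Projecting columns: name, salary

5 rows:
Sam, 60000
Xander, 40000
Karen, 30000
Vic, 120000
Bob, 90000


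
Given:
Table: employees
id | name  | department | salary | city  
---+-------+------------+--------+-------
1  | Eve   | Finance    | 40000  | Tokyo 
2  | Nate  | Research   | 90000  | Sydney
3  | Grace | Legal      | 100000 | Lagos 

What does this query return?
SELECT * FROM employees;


SELECT * returns all 3 rows with all columns

3 rows:
1, Eve, Finance, 40000, Tokyo
2, Nate, Research, 90000, Sydney
3, Grace, Legal, 100000, Lagos


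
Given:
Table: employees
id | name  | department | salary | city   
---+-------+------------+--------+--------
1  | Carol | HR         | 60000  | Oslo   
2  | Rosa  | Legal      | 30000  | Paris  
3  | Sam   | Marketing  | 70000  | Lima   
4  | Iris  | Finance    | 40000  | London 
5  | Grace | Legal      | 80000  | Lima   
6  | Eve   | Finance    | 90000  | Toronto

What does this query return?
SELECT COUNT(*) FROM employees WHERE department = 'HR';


Counting rows where department = 'HR'
  Carol -> MATCH


1


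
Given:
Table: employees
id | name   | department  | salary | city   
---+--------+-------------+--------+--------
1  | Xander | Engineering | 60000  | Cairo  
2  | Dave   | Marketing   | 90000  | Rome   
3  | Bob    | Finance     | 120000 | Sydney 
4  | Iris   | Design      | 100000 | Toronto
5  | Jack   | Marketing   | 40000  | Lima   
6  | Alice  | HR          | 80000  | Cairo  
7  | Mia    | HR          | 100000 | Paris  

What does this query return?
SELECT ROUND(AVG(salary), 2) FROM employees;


SUM(salary) = 590000
COUNT = 7
ROUND(AVG, 2) = ROUND(590000 / 7, 2) = 84285.71

84285.71


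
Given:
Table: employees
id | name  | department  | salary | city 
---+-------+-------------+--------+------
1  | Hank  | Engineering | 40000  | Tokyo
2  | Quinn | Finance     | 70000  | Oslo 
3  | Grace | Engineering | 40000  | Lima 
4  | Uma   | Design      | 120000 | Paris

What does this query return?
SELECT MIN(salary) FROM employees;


Salaries: 40000, 70000, 40000, 120000
MIN = 40000

40000


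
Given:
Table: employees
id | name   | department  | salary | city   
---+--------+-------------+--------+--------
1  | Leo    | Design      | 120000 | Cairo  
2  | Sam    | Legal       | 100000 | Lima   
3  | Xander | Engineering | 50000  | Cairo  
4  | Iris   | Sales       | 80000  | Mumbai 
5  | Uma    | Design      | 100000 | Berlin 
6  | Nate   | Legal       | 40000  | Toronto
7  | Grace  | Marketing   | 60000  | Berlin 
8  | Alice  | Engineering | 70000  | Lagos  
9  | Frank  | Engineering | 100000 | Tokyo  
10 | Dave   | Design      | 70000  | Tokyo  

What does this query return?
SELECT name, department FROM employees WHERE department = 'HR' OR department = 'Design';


Filtering: department = 'HR' OR 'Design'
Matching: 3 rows

3 rows:
Leo, Design
Uma, Design
Dave, Design


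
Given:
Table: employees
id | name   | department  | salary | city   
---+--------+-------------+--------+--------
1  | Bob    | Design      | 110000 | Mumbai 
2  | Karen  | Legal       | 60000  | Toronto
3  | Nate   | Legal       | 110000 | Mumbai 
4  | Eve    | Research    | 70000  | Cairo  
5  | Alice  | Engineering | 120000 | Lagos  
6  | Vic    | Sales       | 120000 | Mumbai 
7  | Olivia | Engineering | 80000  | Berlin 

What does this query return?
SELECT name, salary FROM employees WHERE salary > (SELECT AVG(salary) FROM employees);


Subquery: AVG(salary) = 95714.29
Filtering: salary > 95714.29
  Bob (110000) -> MATCH
  Nate (110000) -> MATCH
  Alice (120000) -> MATCH
  Vic (120000) -> MATCH


4 rows:
Bob, 110000
Nate, 110000
Alice, 120000
Vic, 120000


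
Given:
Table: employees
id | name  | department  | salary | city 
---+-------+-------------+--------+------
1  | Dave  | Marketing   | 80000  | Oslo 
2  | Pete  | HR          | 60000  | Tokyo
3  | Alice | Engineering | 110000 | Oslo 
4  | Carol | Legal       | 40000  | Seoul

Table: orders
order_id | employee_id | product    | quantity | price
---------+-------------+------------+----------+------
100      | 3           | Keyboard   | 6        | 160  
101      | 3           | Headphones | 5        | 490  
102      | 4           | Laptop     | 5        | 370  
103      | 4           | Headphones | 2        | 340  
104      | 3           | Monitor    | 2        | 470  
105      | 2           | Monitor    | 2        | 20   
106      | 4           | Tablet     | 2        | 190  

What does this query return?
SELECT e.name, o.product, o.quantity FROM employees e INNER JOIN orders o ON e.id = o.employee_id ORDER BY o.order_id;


Joining employees.id = orders.employee_id:
  employee Alice (id=3) -> order Keyboard
  employee Alice (id=3) -> order Headphones
  employee Carol (id=4) -> order Laptop
  employee Carol (id=4) -> order Headphones
  employee Alice (id=3) -> order Monitor
  employee Pete (id=2) -> order Monitor
  employee Carol (id=4) -> order Tablet


7 rows:
Alice, Keyboard, 6
Alice, Headphones, 5
Carol, Laptop, 5
Carol, Headphones, 2
Alice, Monitor, 2
Pete, Monitor, 2
Carol, Tablet, 2


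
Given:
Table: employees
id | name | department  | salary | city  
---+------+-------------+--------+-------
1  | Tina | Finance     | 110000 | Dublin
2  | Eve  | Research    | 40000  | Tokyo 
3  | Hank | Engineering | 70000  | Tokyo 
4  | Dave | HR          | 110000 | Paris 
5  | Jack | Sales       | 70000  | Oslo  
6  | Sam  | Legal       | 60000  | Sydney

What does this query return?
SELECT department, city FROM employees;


Projecting columns: department, city

6 rows:
Finance, Dublin
Research, Tokyo
Engineering, Tokyo
HR, Paris
Sales, Oslo
Legal, Sydney


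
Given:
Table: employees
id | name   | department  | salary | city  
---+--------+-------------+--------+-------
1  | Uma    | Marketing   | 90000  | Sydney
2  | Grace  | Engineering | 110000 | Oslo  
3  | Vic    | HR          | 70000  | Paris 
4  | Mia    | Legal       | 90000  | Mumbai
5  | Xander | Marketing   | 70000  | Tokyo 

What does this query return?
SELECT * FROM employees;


SELECT * returns all 5 rows with all columns

5 rows:
1, Uma, Marketing, 90000, Sydney
2, Grace, Engineering, 110000, Oslo
3, Vic, HR, 70000, Paris
4, Mia, Legal, 90000, Mumbai
5, Xander, Marketing, 70000, Tokyo


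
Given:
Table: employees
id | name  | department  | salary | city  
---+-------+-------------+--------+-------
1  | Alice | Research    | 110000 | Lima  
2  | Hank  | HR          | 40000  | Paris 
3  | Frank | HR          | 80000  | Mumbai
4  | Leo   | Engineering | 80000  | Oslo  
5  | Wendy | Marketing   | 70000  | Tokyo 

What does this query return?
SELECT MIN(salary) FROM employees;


Salaries: 110000, 40000, 80000, 80000, 70000
MIN = 40000

40000


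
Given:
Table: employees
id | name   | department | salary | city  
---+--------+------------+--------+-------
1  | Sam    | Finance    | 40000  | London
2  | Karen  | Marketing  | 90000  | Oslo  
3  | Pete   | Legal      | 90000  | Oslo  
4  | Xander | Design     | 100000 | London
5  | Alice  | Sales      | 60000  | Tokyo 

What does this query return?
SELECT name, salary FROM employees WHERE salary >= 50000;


Filtering: salary >= 50000
Matching: 4 rows

4 rows:
Karen, 90000
Pete, 90000
Xander, 100000
Alice, 60000


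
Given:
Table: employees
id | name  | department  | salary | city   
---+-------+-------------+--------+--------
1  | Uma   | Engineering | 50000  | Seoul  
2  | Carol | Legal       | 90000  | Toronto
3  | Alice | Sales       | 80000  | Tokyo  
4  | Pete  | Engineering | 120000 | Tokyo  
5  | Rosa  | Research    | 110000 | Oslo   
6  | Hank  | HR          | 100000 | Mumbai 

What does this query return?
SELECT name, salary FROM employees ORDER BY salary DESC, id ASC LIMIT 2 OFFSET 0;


Sort by salary DESC (id ASC tiebreak), then skip 0 and take 2
Rows 1 through 2

2 rows:
Pete, 120000
Rosa, 110000


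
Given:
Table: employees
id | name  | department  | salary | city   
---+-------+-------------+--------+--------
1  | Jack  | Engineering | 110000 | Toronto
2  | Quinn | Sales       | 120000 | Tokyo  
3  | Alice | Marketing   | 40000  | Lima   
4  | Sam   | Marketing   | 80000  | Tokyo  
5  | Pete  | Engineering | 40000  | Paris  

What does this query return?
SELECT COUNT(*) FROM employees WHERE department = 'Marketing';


Counting rows where department = 'Marketing'
  Alice -> MATCH
  Sam -> MATCH


2


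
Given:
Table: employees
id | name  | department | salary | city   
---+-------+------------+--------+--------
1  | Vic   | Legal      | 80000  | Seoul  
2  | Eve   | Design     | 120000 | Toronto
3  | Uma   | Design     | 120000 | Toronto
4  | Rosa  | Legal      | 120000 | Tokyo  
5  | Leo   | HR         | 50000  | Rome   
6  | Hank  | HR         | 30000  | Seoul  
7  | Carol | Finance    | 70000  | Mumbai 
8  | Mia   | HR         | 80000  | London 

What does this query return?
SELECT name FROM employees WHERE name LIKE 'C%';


LIKE 'C%' matches names starting with 'C'
Matching: 1

1 rows:
Carol


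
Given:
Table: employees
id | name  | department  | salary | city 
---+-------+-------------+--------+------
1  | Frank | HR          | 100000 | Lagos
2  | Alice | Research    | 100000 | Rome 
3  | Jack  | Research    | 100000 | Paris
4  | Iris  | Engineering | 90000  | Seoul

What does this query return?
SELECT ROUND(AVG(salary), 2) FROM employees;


SUM(salary) = 390000
COUNT = 4
ROUND(AVG, 2) = ROUND(390000 / 4, 2) = 97500.0

97500.0


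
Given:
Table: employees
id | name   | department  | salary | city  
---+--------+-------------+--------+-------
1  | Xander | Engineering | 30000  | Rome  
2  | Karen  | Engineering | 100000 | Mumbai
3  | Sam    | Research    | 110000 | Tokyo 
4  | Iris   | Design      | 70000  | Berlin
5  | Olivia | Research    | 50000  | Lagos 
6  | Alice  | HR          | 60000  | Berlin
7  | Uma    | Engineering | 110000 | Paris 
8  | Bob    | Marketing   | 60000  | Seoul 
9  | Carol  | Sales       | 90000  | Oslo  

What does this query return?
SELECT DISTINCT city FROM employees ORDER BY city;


All 'city' values (row order): Rome, Mumbai, Tokyo, Berlin, Lagos, Berlin, Paris, Seoul, Oslo
Removing duplicates leaves 8 unique value(s).

8 values:
Berlin
Lagos
Mumbai
Oslo
Paris
Rome
Seoul
Tokyo


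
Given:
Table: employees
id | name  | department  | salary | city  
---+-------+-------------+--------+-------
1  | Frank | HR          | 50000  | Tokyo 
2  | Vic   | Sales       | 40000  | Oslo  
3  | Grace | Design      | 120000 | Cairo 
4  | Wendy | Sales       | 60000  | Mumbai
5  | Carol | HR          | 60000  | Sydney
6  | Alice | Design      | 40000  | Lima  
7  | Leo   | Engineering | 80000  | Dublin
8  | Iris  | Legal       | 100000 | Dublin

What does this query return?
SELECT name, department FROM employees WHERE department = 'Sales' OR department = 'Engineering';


Filtering: department = 'Sales' OR 'Engineering'
Matching: 3 rows

3 rows:
Vic, Sales
Wendy, Sales
Leo, Engineering


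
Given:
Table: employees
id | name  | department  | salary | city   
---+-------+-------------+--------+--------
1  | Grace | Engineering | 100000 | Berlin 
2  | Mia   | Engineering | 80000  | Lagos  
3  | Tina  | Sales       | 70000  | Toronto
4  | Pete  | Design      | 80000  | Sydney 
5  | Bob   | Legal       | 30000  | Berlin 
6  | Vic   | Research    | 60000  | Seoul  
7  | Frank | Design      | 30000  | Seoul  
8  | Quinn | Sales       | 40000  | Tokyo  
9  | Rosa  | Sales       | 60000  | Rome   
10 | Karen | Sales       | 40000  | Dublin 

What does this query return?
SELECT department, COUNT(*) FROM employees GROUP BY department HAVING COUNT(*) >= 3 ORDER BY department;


Groups with count >= 3:
  Sales: 4 -> PASS
  Design: 2 -> filtered out
  Engineering: 2 -> filtered out
  Legal: 1 -> filtered out
  Research: 1 -> filtered out


1 groups:
Sales, 4


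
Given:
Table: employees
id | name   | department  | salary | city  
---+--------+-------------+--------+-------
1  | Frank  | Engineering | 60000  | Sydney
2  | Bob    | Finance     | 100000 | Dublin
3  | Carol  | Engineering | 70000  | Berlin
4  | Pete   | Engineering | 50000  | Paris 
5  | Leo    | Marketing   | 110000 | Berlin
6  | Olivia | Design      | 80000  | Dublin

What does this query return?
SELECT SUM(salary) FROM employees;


SUM(salary) = 60000 + 100000 + 70000 + 50000 + 110000 + 80000 = 470000

470000


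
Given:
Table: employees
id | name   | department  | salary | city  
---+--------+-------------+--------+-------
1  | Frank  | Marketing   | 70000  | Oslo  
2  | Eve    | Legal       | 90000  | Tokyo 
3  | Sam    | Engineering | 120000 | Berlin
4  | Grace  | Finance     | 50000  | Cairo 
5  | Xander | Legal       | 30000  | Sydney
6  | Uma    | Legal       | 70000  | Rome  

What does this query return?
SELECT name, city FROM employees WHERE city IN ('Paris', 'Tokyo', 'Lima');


Filtering: city IN ('Paris', 'Tokyo', 'Lima')
Matching: 1 rows

1 rows:
Eve, Tokyo


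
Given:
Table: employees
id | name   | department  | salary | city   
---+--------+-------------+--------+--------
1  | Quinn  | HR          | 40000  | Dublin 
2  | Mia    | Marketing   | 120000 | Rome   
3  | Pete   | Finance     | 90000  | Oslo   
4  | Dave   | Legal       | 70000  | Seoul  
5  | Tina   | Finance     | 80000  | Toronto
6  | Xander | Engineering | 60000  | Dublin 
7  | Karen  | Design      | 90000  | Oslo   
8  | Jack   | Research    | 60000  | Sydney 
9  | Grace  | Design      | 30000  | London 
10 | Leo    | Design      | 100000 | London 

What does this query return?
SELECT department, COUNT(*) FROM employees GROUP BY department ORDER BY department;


Assigning each row to its department group:
  Quinn -> HR
  Mia -> Marketing
  Pete -> Finance
  Dave -> Legal
  Tina -> Finance
  Xander -> Engineering
  Karen -> Design
  Jack -> Research
  Grace -> Design
  Leo -> Design


7 groups:
Design, 3
Engineering, 1
Finance, 2
HR, 1
Legal, 1
Marketing, 1
Research, 1


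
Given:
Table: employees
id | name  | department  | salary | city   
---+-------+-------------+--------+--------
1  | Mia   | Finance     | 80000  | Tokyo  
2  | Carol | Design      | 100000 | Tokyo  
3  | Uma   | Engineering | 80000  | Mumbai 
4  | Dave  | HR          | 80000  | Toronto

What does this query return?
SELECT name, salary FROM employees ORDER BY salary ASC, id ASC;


Sorting by salary ASC, then id ASC for ties

4 rows:
Mia, 80000
Uma, 80000
Dave, 80000
Carol, 100000


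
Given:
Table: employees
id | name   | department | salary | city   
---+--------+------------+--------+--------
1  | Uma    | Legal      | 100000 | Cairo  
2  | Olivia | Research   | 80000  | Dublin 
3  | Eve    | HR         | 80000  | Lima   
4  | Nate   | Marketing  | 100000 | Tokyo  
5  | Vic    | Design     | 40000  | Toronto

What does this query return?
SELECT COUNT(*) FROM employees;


COUNT(*) counts all rows

5


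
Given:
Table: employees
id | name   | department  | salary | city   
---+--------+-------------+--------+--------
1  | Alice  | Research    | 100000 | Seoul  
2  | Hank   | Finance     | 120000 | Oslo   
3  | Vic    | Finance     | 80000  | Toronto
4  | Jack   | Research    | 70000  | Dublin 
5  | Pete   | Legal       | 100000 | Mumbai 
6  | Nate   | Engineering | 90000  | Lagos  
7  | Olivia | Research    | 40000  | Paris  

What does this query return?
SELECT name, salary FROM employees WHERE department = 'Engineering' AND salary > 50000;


Filtering: department = 'Engineering' AND salary > 50000
Matching: 1 rows

1 rows:
Nate, 90000


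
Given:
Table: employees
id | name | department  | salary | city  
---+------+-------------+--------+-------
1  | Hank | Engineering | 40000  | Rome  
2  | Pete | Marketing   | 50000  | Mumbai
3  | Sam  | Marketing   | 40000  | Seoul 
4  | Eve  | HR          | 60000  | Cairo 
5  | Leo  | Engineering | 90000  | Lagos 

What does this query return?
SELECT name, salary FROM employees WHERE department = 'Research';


Filtering: department = 'Research'
Matching rows: 0

Empty result set (0 rows)


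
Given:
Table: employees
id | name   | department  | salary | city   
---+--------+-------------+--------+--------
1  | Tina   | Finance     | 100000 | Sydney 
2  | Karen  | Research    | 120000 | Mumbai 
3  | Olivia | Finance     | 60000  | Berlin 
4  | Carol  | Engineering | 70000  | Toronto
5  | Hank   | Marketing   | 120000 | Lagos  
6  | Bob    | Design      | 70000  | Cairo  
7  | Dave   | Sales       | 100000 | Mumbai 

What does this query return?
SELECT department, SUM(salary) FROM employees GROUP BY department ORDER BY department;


Summing salary within each department:
  Design: 70000 = 70000
  Engineering: 70000 = 70000
  Finance: 100000 + 60000 = 160000
  Marketing: 120000 = 120000
  Research: 120000 = 120000
  Sales: 100000 = 100000


6 groups:
Design, 70000
Engineering, 70000
Finance, 160000
Marketing, 120000
Research, 120000
Sales, 100000


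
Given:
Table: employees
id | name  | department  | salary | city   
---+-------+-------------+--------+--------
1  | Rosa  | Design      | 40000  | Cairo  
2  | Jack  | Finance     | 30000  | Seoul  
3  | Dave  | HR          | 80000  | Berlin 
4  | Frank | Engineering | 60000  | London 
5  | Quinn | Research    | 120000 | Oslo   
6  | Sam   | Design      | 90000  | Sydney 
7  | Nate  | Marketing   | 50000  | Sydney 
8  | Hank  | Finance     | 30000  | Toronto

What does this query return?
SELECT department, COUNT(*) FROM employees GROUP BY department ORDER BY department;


Assigning each row to its department group:
  Rosa -> Design
  Jack -> Finance
  Dave -> HR
  Frank -> Engineering
  Quinn -> Research
  Sam -> Design
  Nate -> Marketing
  Hank -> Finance


6 groups:
Design, 2
Engineering, 1
Finance, 2
HR, 1
Marketing, 1
Research, 1


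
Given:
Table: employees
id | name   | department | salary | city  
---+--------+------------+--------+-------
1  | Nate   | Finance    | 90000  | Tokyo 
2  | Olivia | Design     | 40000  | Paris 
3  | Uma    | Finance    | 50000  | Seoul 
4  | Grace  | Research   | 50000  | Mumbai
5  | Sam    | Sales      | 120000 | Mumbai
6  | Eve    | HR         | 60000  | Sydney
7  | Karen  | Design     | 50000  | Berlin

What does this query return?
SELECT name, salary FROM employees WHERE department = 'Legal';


Filtering: department = 'Legal'
Matching rows: 0

Empty result set (0 rows)


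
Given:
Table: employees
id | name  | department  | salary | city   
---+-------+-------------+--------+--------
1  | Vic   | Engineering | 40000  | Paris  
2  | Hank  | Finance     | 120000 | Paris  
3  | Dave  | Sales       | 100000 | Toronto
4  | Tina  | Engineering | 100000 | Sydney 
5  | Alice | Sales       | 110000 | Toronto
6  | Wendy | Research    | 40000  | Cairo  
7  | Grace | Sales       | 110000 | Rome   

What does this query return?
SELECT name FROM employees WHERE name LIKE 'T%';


LIKE 'T%' matches names starting with 'T'
Matching: 1

1 rows:
Tina


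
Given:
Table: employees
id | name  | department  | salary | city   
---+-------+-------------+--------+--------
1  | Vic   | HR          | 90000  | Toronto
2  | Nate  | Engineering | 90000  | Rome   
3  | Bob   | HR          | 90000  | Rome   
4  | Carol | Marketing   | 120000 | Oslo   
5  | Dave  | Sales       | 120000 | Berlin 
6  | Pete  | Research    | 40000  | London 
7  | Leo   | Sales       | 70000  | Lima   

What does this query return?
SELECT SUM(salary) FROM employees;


SUM(salary) = 90000 + 90000 + 90000 + 120000 + 120000 + 40000 + 70000 = 620000

620000


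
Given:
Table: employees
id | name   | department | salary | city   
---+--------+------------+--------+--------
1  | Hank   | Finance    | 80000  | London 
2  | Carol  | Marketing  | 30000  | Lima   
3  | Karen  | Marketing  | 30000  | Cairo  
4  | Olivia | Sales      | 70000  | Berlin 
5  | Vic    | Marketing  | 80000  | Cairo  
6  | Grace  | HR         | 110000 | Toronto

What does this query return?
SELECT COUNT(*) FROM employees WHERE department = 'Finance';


Counting rows where department = 'Finance'
  Hank -> MATCH


1


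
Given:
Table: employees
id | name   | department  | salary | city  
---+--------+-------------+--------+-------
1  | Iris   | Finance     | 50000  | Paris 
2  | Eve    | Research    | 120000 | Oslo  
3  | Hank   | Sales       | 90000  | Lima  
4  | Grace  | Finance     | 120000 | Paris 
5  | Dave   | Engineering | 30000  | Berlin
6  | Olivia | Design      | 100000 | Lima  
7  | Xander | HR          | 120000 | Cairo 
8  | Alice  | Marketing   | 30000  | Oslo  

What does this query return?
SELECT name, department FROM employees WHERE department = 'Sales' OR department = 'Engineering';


Filtering: department = 'Sales' OR 'Engineering'
Matching: 2 rows

2 rows:
Hank, Sales
Dave, Engineering


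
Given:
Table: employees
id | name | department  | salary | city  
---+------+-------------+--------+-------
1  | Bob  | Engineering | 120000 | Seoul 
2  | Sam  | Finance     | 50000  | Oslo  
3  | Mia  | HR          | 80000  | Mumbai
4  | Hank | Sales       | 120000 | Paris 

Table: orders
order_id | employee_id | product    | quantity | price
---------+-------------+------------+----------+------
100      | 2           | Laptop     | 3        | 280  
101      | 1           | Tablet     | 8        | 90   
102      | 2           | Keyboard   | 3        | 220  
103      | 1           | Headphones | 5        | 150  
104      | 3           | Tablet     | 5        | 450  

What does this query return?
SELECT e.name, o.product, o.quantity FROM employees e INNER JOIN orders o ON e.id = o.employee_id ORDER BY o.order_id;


Joining employees.id = orders.employee_id:
  employee Sam (id=2) -> order Laptop
  employee Bob (id=1) -> order Tablet
  employee Sam (id=2) -> order Keyboard
  employee Bob (id=1) -> order Headphones
  employee Mia (id=3) -> order Tablet


5 rows:
Sam, Laptop, 3
Bob, Tablet, 8
Sam, Keyboard, 3
Bob, Headphones, 5
Mia, Tablet, 5


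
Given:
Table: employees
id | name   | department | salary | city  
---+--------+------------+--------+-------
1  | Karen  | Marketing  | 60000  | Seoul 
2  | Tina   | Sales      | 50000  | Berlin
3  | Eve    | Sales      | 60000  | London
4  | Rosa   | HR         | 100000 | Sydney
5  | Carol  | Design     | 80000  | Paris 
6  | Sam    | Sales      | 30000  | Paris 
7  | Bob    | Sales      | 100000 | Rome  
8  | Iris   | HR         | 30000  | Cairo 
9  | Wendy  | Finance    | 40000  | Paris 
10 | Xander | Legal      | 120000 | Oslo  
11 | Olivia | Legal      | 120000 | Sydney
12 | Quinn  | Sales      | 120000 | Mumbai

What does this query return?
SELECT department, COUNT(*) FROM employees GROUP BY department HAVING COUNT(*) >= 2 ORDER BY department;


Groups with count >= 2:
  HR: 2 -> PASS
  Legal: 2 -> PASS
  Sales: 5 -> PASS
  Design: 1 -> filtered out
  Finance: 1 -> filtered out
  Marketing: 1 -> filtered out


3 groups:
HR, 2
Legal, 2
Sales, 5
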